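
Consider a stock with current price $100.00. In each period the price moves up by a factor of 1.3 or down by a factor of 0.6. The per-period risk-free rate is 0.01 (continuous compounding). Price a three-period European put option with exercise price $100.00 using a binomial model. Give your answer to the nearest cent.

$20.97

Risk-neutral probability p = (e^0.01 − 0.6)/(1.3 − 0.6) = 0.4101/0.7000 = 0.5858
Terminal stock prices: S_uuu = 219.7, S_uud = 101.4, S_udd = 46.8, S_ddd = 21.6
Terminal payoffs (K − S): max(-119.7, 0) = 0, max(-1.4, 0) = 0, max(53.2, 0) = 53.2, max(78.4, 0) = 78.4
Node uu (S = 169): V_uu = e^(−0.01)·[0.5858·0.0000 + 0.4142·0.0000] = 0.0000
Node ud (S = 78): V_ud = e^(−0.01)·[0.5858·0.0000 + 0.4142·53.2000] = 21.8169
Node dd (S = 36): V_dd = e^(−0.01)·[0.5858·53.2000 + 0.4142·78.4000] = 63.0050
Node u (S = 130): V_u = e^(−0.01)·[0.5858·0.0000 + 0.4142·21.8169] = 8.9470
Node d (S = 60): V_d = e^(−0.01)·[0.5858·21.8169 + 0.4142·63.0050] = 38.4908
Node 0 (S = 100): V_0 = e^(−0.01)·[0.5858·8.9470 + 0.4142·38.4908] = 20.9736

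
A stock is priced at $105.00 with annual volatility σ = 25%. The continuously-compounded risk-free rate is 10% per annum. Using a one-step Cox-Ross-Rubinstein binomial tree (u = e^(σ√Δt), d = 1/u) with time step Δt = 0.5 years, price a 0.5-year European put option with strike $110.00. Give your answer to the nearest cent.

$8.37

CRR parameters: u = e^(σ√Δt) = e^(0.25·√0.5) = 1.1934, d = 1/u = 0.8380
Per-period rate: rΔt = 0.1·0.5 = 0.05, so R = e^0.05 = 1.0513
Risk-neutral probability p = (e^0.05 − 0.8380)/(1.1934 − 0.8380) = 0.2133/0.3554 = 0.6002
Terminal stock prices: S_u = 125.3, S_d = 87.99
Terminal payoffs (K − S): max(-15.3, 0) = 0, max(22.01, 0) = 22.01
Node 0 (S = 105): V_0 = e^(−0.05)·[0.6002·0.0000 + 0.3998·22.0135] = 8.3721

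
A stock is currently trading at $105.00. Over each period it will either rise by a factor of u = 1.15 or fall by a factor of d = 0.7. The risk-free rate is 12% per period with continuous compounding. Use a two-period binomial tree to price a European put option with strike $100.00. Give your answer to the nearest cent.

Risk-neutral probability p = (e^0.12 − 0.7)/(1.15 − 0.7) = 0.4275/0.4500 = 0.9500
Terminal stock prices: S_uu = 138.9, S_ud = 84.52, S_dd = 51.45
Terminal payoffs (K − S): max(-38.86, 0) = 0, max(15.48, 0) = 15.48, max(48.55, 0) = 48.55
Node u (S = 120.7): V_u = e^(−0.12)·[0.9500·0.0000 + 0.0500·15.4750] = 0.6864
Node d (S = 73.5): V_d = e^(−0.12)·[0.9500·15.4750 + 0.0500·48.5500] = 15.1920
Node 0 (S = 105): V_0 = e^(−0.12)·[0.9500·0.6864 + 0.0500·15.1920] = 1.2521

$1.25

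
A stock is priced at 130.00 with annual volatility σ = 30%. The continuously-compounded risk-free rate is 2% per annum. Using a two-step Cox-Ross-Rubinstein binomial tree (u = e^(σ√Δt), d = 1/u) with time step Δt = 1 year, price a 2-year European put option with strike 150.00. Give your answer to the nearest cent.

CRR parameters: u = e^(σ√Δt) = e^(0.3·√1) = 1.3499, d = 1/u = 0.7408
Per-period rate: rΔt = 0.02·1 = 0.02, so R = e^0.02 = 1.0202
Risk-neutral probability p = (e^0.02 − 0.7408)/(1.3499 − 0.7408) = 0.2794/0.6090 = 0.4587
Terminal stock prices: S_uu = 236.9, S_ud = 130, S_dd = 71.35
Terminal payoffs (K − S): max(-86.88, 0) = 0, max(20, 0) = 20, max(78.65, 0) = 78.65
Node u (S = 175.5): V_u = e^(−0.02)·[0.4587·0.0000 + 0.5413·20.0000] = 10.6111
Node d (S = 96.31): V_d = e^(−0.02)·[0.4587·20.0000 + 0.5413·78.6545] = 50.7234
Node 0 (S = 130): V_0 = e^(−0.02)·[0.4587·10.6111 + 0.5413·50.7234] = 31.6828

31.68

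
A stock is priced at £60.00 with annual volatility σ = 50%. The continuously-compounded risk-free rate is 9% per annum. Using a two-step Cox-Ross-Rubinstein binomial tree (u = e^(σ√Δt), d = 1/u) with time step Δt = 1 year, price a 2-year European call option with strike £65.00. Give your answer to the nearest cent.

CRR parameters: u = e^(σ√Δt) = e^(0.5·√1) = 1.6487, d = 1/u = 0.6065
Per-period rate: rΔt = 0.09·1 = 0.09, so R = e^0.09 = 1.0942
Risk-neutral probability p = (e^0.09 − 0.6065)/(1.6487 − 0.6065) = 0.4876/1.0422 = 0.4679
Terminal stock prices: S_uu = 163.1, S_ud = 60, S_dd = 22.07
Terminal payoffs (S − K): max(98.1, 0) = 98.1, max(-5, 0) = 0, max(-42.93, 0) = 0
Node u (S = 98.92): V_u = e^(−0.09)·[0.4679·98.0969 + 0.5321·0.0000] = 41.9493
Node d (S = 36.39): V_d = e^(−0.09)·[0.4679·0.0000 + 0.5321·0.0000] = 0.0000
Node 0 (S = 60): V_0 = e^(−0.09)·[0.4679·41.9493 + 0.5321·0.0000] = 17.9388

£17.94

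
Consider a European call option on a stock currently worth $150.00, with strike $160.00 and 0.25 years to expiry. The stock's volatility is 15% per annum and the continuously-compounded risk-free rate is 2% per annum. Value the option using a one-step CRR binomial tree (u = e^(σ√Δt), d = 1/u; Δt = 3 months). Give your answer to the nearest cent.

$0.86

CRR parameters: u = e^(σ√Δt) = e^(0.15·√0.25) = 1.0779, d = 1/u = 0.9277
Per-period rate: rΔt = 0.02·0.25 = 0.005, so R = e^0.005 = 1.0050
Risk-neutral probability p = (e^0.005 − 0.9277)/(1.0779 − 0.9277) = 0.0773/0.1501 = 0.5146
Terminal stock prices: S_u = 161.7, S_d = 139.2
Terminal payoffs (S − K): max(1.683, 0) = 1.683, max(-20.84, 0) = 0
Node 0 (S = 150): V_0 = e^(−0.005)·[0.5146·1.6826 + 0.4854·0.0000] = 0.8616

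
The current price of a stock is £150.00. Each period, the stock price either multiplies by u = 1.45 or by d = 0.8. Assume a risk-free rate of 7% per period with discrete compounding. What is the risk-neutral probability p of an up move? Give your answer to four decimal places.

Risk-neutral probability p = (1 + 0.07 − 0.8)/(1.45 − 0.8) = 0.2700/0.6500 = 0.4154

p = 0.4154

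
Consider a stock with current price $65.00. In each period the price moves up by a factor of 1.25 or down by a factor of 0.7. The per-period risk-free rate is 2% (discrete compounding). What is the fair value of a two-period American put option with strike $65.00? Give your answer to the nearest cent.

Risk-neutral probability p = (1 + 0.02 − 0.7)/(1.25 − 0.7) = 0.3200/0.5500 = 0.5818
Terminal stock prices: S_uu = 101.6, S_ud = 56.87, S_dd = 31.85
Terminal payoffs (K − S): max(-36.56, 0) = 0, max(8.125, 0) = 8.125, max(33.15, 0) = 33.15
Node u (S = 81.25): continuation = 1/1.02·[0.5818·0.0000 + 0.4182·8.1250] = 3.3311; exercise value = 0.0000 ≤ continuation, so V_u = 3.3311
Node d (S = 45.5): continuation = 1/1.02·[0.5818·8.1250 + 0.4182·33.1500] = 18.2255; exercise value = 19.5000 > continuation, so V_d = 19.5000 (exercise)
Node 0 (S = 65): continuation = 1/1.02·[0.5818·3.3311 + 0.4182·19.5000] = 9.8947; exercise value = 0.0000 ≤ continuation, so V_0 = 9.8947

$9.89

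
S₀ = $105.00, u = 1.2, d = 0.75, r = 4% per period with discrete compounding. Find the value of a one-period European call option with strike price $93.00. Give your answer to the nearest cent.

$20.45

Risk-neutral probability p = (1 + 0.04 − 0.75)/(1.2 − 0.75) = 0.2900/0.4500 = 0.6444
Terminal stock prices: S_u = 126, S_d = 78.75
Terminal payoffs (S − K): max(33, 0) = 33, max(-14.25, 0) = 0
Node 0 (S = 105): V_0 = 1/1.04·[0.6444·33.0000 + 0.3556·0.0000] = 20.4487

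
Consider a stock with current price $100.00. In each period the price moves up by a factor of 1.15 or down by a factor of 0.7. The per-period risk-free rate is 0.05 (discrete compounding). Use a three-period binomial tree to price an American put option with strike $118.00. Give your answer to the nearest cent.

$18.99

Risk-neutral probability p = (1 + 0.05 − 0.7)/(1.15 − 0.7) = 0.3500/0.4500 = 0.7778
Terminal stock prices: S_uuu = 152.1, S_uud = 92.57, S_udd = 56.35, S_ddd = 34.3
Terminal payoffs (K − S): max(-34.09, 0) = 0, max(25.43, 0) = 25.43, max(61.65, 0) = 61.65, max(83.7, 0) = 83.7
Node uu (S = 132.2): continuation = 1/1.05·[0.7778·0.0000 + 0.2222·25.4250] = 5.3810; exercise value = 0.0000 ≤ continuation, so V_uu = 5.3810
Node ud (S = 80.5): continuation = 1/1.05·[0.7778·25.4250 + 0.2222·61.6500] = 31.8810; exercise value = 37.5000 > continuation, so V_ud = 37.5000 (exercise)
Node dd (S = 49): continuation = 1/1.05·[0.7778·61.6500 + 0.2222·83.7000] = 63.3810; exercise value = 69.0000 > continuation, so V_dd = 69.0000 (exercise)
Node u (S = 115): continuation = 1/1.05·[0.7778·5.3810 + 0.2222·37.5000] = 11.9224; exercise value = 3.0000 ≤ continuation, so V_u = 11.9224
Node d (S = 70): continuation = 1/1.05·[0.7778·37.5000 + 0.2222·69.0000] = 42.3810; exercise value = 48.0000 > continuation, so V_d = 48.0000 (exercise)
Node 0 (S = 100): continuation = 1/1.05·[0.7778·11.9224 + 0.2222·48.0000] = 18.9901; exercise value = 18.0000 ≤ continuation, so V_0 = 18.9901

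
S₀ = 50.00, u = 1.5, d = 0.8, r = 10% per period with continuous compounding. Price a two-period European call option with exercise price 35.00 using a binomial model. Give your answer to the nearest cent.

Risk-neutral probability p = (e^0.1 − 0.8)/(1.5 − 0.8) = 0.3052/0.7000 = 0.4360
Terminal stock prices: S_uu = 112.5, S_ud = 60, S_dd = 32
Terminal payoffs (S − K): max(77.5, 0) = 77.5, max(25, 0) = 25, max(-3, 0) = 0
Node u (S = 75): V_u = e^(−0.1)·[0.4360·77.5000 + 0.5640·25.0000] = 43.3307
Node d (S = 40): V_d = e^(−0.1)·[0.4360·25.0000 + 0.5640·0.0000] = 9.8618
Node 0 (S = 50): V_0 = e^(−0.1)·[0.4360·43.3307 + 0.5640·9.8618] = 22.1258

22.13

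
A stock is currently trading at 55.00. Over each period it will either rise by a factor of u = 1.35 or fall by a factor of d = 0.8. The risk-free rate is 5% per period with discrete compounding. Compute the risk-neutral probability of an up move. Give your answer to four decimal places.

p = 0.4545

Risk-neutral probability p = (1 + 0.05 − 0.8)/(1.35 − 0.8) = 0.2500/0.5500 = 0.4545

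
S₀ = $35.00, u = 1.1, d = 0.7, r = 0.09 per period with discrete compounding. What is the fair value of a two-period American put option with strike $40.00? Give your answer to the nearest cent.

$5.00

Risk-neutral probability p = (1 + 0.09 − 0.7)/(1.1 − 0.7) = 0.3900/0.4000 = 0.9750
Terminal stock prices: S_uu = 42.35, S_ud = 26.95, S_dd = 17.15
Terminal payoffs (K − S): max(-2.35, 0) = 0, max(13.05, 0) = 13.05, max(22.85, 0) = 22.85
Node u (S = 38.5): continuation = 1/1.09·[0.9750·0.0000 + 0.0250·13.0500] = 0.2993; exercise value = 1.5000 > continuation, so V_u = 1.5000 (exercise)
Node d (S = 24.5): continuation = 1/1.09·[0.9750·13.0500 + 0.0250·22.8500] = 12.1972; exercise value = 15.5000 > continuation, so V_d = 15.5000 (exercise)
Node 0 (S = 35): continuation = 1/1.09·[0.9750·1.5000 + 0.0250·15.5000] = 1.6972; exercise value = 5.0000 > continuation, so V_0 = 5.0000 (exercise)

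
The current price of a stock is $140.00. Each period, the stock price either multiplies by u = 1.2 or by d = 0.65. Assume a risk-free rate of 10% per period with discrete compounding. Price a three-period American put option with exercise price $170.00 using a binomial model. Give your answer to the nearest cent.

$30.00

Risk-neutral probability p = (1 + 0.1 − 0.65)/(1.2 − 0.65) = 0.4500/0.5500 = 0.8182
Terminal stock prices: S_uuu = 241.9, S_uud = 131, S_udd = 70.98, S_ddd = 38.45
Terminal payoffs (K − S): max(-71.92, 0) = 0, max(38.96, 0) = 38.96, max(99.02, 0) = 99.02, max(131.6, 0) = 131.6
Node uu (S = 201.6): continuation = 1/1.1·[0.8182·0.0000 + 0.1818·38.9600] = 6.4397; exercise value = 0.0000 ≤ continuation, so V_uu = 6.4397
Node ud (S = 109.2): continuation = 1/1.1·[0.8182·38.9600 + 0.1818·99.0200] = 45.3455; exercise value = 60.8000 > continuation, so V_ud = 60.8000 (exercise)
Node dd (S = 59.15): continuation = 1/1.1·[0.8182·99.0200 + 0.1818·131.5525] = 95.3955; exercise value = 110.8500 > continuation, so V_dd = 110.8500 (exercise)
Node u (S = 168): continuation = 1/1.1·[0.8182·6.4397 + 0.1818·60.8000] = 14.8394; exercise value = 2.0000 ≤ continuation, so V_u = 14.8394
Node d (S = 91): continuation = 1/1.1·[0.8182·60.8000 + 0.1818·110.8500] = 63.5455; exercise value = 79.0000 > continuation, so V_d = 79.0000 (exercise)
Node 0 (S = 140): continuation = 1/1.1·[0.8182·14.8394 + 0.1818·79.0000] = 24.0954; exercise value = 30.0000 > continuation, so V_0 = 30.0000 (exercise)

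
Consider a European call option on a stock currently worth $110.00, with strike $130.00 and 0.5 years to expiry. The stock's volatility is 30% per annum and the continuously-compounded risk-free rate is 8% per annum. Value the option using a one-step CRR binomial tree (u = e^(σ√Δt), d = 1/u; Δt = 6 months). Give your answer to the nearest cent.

$3.13

CRR parameters: u = e^(σ√Δt) = e^(0.3·√0.5) = 1.2363, d = 1/u = 0.8089
Per-period rate: rΔt = 0.08·0.5 = 0.04, so R = e^0.04 = 1.0408
Risk-neutral probability p = (e^0.04 − 0.8089)/(1.2363 − 0.8089) = 0.2320/0.4275 = 0.5426
Terminal stock prices: S_u = 136, S_d = 88.97
Terminal payoffs (S − K): max(5.994, 0) = 5.994, max(-41.03, 0) = 0
Node 0 (S = 110): V_0 = e^(−0.04)·[0.5426·5.9942 + 0.4574·0.0000] = 3.1252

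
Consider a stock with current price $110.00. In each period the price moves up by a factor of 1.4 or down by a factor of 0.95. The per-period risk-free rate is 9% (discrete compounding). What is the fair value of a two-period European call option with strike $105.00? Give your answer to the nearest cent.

$23.91

Risk-neutral probability p = (1 + 0.09 − 0.95)/(1.4 − 0.95) = 0.1400/0.4500 = 0.3111
Terminal stock prices: S_uu = 215.6, S_ud = 146.3, S_dd = 99.27
Terminal payoffs (S − K): max(110.6, 0) = 110.6, max(41.3, 0) = 41.3, max(-5.725, 0) = 0
Node u (S = 154): V_u = 1/1.09·[0.3111·110.6000 + 0.6889·41.3000] = 57.6697
Node d (S = 104.5): V_d = 1/1.09·[0.3111·41.3000 + 0.6889·0.0000] = 11.7880
Node 0 (S = 110): V_0 = 1/1.09·[0.3111·57.6697 + 0.6889·11.7880] = 23.9104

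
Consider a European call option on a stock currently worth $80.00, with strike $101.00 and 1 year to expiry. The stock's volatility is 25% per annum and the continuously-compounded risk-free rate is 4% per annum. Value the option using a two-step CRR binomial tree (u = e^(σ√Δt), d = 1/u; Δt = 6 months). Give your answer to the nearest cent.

$3.27

CRR parameters: u = e^(σ√Δt) = e^(0.25·√0.5) = 1.1934, d = 1/u = 0.8380
Per-period rate: rΔt = 0.04·0.5 = 0.02, so R = e^0.02 = 1.0202
Risk-neutral probability p = (e^0.02 − 0.8380)/(1.1934 − 0.8380) = 0.1822/0.3554 = 0.5128
Terminal stock prices: S_uu = 113.9, S_ud = 80, S_dd = 56.18
Terminal payoffs (S − K): max(12.93, 0) = 12.93, max(-21, 0) = 0, max(-44.82, 0) = 0
Node u (S = 95.47): V_u = e^(−0.02)·[0.5128·12.9295 + 0.4872·0.0000] = 6.4985
Node d (S = 67.04): V_d = e^(−0.02)·[0.5128·0.0000 + 0.4872·0.0000] = 0.0000
Node 0 (S = 80): V_0 = e^(−0.02)·[0.5128·6.4985 + 0.4872·0.0000] = 3.2662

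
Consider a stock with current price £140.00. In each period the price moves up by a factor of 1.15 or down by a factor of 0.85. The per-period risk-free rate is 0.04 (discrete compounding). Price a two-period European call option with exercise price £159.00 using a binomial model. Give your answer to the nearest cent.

Risk-neutral probability p = (1 + 0.04 − 0.85)/(1.15 − 0.85) = 0.1900/0.3000 = 0.6333
Terminal stock prices: S_uu = 185.1, S_ud = 136.8, S_dd = 101.1
Terminal payoffs (S − K): max(26.15, 0) = 26.15, max(-22.15, 0) = 0, max(-57.85, 0) = 0
Node u (S = 161): V_u = 1/1.04·[0.6333·26.1500 + 0.3667·0.0000] = 15.9247
Node d (S = 119): V_d = 1/1.04·[0.6333·0.0000 + 0.3667·0.0000] = 0.0000
Node 0 (S = 140): V_0 = 1/1.04·[0.6333·15.9247 + 0.3667·0.0000] = 9.6977

£9.70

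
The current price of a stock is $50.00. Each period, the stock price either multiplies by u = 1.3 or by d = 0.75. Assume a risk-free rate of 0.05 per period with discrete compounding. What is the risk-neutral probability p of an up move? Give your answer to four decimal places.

Risk-neutral probability p = (1 + 0.05 − 0.75)/(1.3 − 0.75) = 0.3000/0.5500 = 0.5455

p = 0.5455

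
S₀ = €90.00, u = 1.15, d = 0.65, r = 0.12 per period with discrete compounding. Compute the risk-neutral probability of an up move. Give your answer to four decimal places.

p = 0.9400

Risk-neutral probability p = (1 + 0.12 − 0.65)/(1.15 − 0.65) = 0.4700/0.5000 = 0.9400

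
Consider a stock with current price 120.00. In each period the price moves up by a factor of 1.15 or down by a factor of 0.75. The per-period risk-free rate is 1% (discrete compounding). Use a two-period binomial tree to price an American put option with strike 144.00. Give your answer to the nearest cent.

27.75

Risk-neutral probability p = (1 + 0.01 − 0.75)/(1.15 − 0.75) = 0.2600/0.4000 = 0.6500
Terminal stock prices: S_uu = 158.7, S_ud = 103.5, S_dd = 67.5
Terminal payoffs (K − S): max(-14.7, 0) = 0, max(40.5, 0) = 40.5, max(76.5, 0) = 76.5
Node u (S = 138): continuation = 1/1.01·[0.6500·0.0000 + 0.3500·40.5000] = 14.0347; exercise value = 6.0000 ≤ continuation, so V_u = 14.0347
Node d (S = 90): continuation = 1/1.01·[0.6500·40.5000 + 0.3500·76.5000] = 52.5743; exercise value = 54.0000 > continuation, so V_d = 54.0000 (exercise)
Node 0 (S = 120): continuation = 1/1.01·[0.6500·14.0347 + 0.3500·54.0000] = 27.7451; exercise value = 24.0000 ≤ continuation, so V_0 = 27.7451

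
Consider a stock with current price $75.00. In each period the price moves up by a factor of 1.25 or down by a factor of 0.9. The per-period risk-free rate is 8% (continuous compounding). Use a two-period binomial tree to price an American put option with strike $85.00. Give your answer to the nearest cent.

Risk-neutral probability p = (e^0.08 − 0.9)/(1.25 − 0.9) = 0.1833/0.3500 = 0.5237
Terminal stock prices: S_uu = 117.2, S_ud = 84.38, S_dd = 60.75
Terminal payoffs (K − S): max(-32.19, 0) = 0, max(0.625, 0) = 0.625, max(24.25, 0) = 24.25
Node u (S = 93.75): continuation = e^(−0.08)·[0.5237·0.0000 + 0.4763·0.6250] = 0.2748; exercise value = 0.0000 ≤ continuation, so V_u = 0.2748
Node d (S = 67.5): continuation = e^(−0.08)·[0.5237·0.6250 + 0.4763·24.2500] = 10.9649; exercise value = 17.5000 > continuation, so V_d = 17.5000 (exercise)
Node 0 (S = 75): continuation = e^(−0.08)·[0.5237·0.2748 + 0.4763·17.5000] = 7.8276; exercise value = 10.0000 > continuation, so V_0 = 10.0000 (exercise)

$10.00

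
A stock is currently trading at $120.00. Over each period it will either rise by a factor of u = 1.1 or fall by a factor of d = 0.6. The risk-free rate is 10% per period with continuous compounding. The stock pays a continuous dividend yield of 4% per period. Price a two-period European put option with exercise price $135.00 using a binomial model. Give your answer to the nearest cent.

$6.88

Per-period risk-free factor R = e^0.1 = 1.1052; dividend-adjusted growth = e^(0.1−0.04) = 1.0618.
Risk-neutral probability p = (1.0618 − 0.6)/(1.1 − 0.6) = 0.4618/0.5000 = 0.9237
Terminal stock prices: S_uu = 145.2, S_ud = 79.2, S_dd = 43.2
Terminal payoffs (K − S): max(-10.2, 0) = 0, max(55.8, 0) = 55.8, max(91.8, 0) = 91.8
Node u (S = 132): V_u = e^(−0.1)·[0.9237·0.0000 + 0.0763·55.8000] = 3.8537
Node d (S = 72): V_d = e^(−0.1)·[0.9237·55.8000 + 0.0763·91.8000] = 52.9762
Node 0 (S = 120): V_0 = e^(−0.1)·[0.9237·3.8537 + 0.0763·52.9762] = 6.8796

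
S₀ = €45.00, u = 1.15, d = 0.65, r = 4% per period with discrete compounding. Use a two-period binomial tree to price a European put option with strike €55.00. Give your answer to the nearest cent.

€8.39

Risk-neutral probability p = (1 + 0.04 − 0.65)/(1.15 − 0.65) = 0.3900/0.5000 = 0.7800
Terminal stock prices: S_uu = 59.51, S_ud = 33.64, S_dd = 19.01
Terminal payoffs (K − S): max(-4.512, 0) = 0, max(21.36, 0) = 21.36, max(35.99, 0) = 35.99
Node u (S = 51.75): V_u = 1/1.04·[0.7800·0.0000 + 0.2200·21.3625] = 4.5190
Node d (S = 29.25): V_d = 1/1.04·[0.7800·21.3625 + 0.2200·35.9875] = 23.6346
Node 0 (S = 45): V_0 = 1/1.04·[0.7800·4.5190 + 0.2200·23.6346] = 8.3889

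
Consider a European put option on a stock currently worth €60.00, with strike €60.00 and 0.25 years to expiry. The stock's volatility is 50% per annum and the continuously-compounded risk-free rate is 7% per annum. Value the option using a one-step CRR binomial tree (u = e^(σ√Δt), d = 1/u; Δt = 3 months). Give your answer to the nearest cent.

CRR parameters: u = e^(σ√Δt) = e^(0.5·√0.25) = 1.2840, d = 1/u = 0.7788
Per-period rate: rΔt = 0.07·0.25 = 0.0175, so R = e^0.0175 = 1.0177
Risk-neutral probability p = (e^0.0175 − 0.7788)/(1.2840 − 0.7788) = 0.2389/0.5052 = 0.4728
Terminal stock prices: S_u = 77.04, S_d = 46.73
Terminal payoffs (K − S): max(-17.04, 0) = 0, max(13.27, 0) = 13.27
Node 0 (S = 60): V_0 = e^(−0.0175)·[0.4728·0.0000 + 0.5272·13.2720] = 6.8760

€6.88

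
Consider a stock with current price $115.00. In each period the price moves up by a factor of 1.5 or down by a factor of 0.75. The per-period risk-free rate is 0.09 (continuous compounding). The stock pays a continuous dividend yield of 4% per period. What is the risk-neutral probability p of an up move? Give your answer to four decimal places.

p = 0.4017

Per-period risk-free factor R = e^0.09 = 1.0942; dividend-adjusted growth = e^(0.09−0.04) = 1.0513.
Risk-neutral probability p = (1.0513 − 0.75)/(1.5 − 0.75) = 0.3013/0.7500 = 0.4017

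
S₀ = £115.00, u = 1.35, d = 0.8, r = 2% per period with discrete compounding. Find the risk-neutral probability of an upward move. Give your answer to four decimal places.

p = 0.4000

Risk-neutral probability p = (1 + 0.02 − 0.8)/(1.35 − 0.8) = 0.2200/0.5500 = 0.4000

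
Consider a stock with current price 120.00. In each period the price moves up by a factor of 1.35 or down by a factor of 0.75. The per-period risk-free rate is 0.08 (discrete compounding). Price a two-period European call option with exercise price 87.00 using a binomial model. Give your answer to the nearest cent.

Risk-neutral probability p = (1 + 0.08 − 0.75)/(1.35 − 0.75) = 0.3300/0.6000 = 0.5500
Terminal stock prices: S_uu = 218.7, S_ud = 121.5, S_dd = 67.5
Terminal payoffs (S − K): max(131.7, 0) = 131.7, max(34.5, 0) = 34.5, max(-19.5, 0) = 0
Node u (S = 162): V_u = 1/1.08·[0.5500·131.7000 + 0.4500·34.5000] = 81.4444
Node d (S = 90): V_d = 1/1.08·[0.5500·34.5000 + 0.4500·0.0000] = 17.5694
Node 0 (S = 120): V_0 = 1/1.08·[0.5500·81.4444 + 0.4500·17.5694] = 48.7969

48.80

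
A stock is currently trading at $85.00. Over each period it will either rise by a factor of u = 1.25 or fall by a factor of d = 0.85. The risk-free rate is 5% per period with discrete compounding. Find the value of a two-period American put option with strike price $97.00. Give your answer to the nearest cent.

$13.30

Risk-neutral probability p = (1 + 0.05 − 0.85)/(1.25 − 0.85) = 0.2000/0.4000 = 0.5000
Terminal stock prices: S_uu = 132.8, S_ud = 90.31, S_dd = 61.41
Terminal payoffs (K − S): max(-35.81, 0) = 0, max(6.688, 0) = 6.688, max(35.59, 0) = 35.59
Node u (S = 106.2): continuation = 1/1.05·[0.5000·0.0000 + 0.5000·6.6875] = 3.1845; exercise value = 0.0000 ≤ continuation, so V_u = 3.1845
Node d (S = 72.25): continuation = 1/1.05·[0.5000·6.6875 + 0.5000·35.5875] = 20.1310; exercise value = 24.7500 > continuation, so V_d = 24.7500 (exercise)
Node 0 (S = 85): continuation = 1/1.05·[0.5000·3.1845 + 0.5000·24.7500] = 13.3022; exercise value = 12.0000 ≤ continuation, so V_0 = 13.3022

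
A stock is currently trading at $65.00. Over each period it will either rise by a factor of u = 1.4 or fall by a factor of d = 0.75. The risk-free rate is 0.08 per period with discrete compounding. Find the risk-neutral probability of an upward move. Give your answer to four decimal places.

Risk-neutral probability p = (1 + 0.08 − 0.75)/(1.4 − 0.75) = 0.3300/0.6500 = 0.5077

p = 0.5077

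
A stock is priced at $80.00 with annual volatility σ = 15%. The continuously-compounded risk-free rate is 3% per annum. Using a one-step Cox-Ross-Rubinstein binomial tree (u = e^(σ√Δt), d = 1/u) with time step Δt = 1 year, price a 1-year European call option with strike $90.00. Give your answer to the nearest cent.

CRR parameters: u = e^(σ√Δt) = e^(0.15·√1) = 1.1618, d = 1/u = 0.8607
Per-period rate: rΔt = 0.03·1 = 0.03, so R = e^0.03 = 1.0305
Risk-neutral probability p = (e^0.03 − 0.8607)/(1.1618 − 0.8607) = 0.1697/0.3011 = 0.5637
Terminal stock prices: S_u = 92.95, S_d = 68.86
Terminal payoffs (S − K): max(2.947, 0) = 2.947, max(-21.14, 0) = 0
Node 0 (S = 80): V_0 = e^(−0.03)·[0.5637·2.9467 + 0.4363·0.0000] = 1.6120

$1.61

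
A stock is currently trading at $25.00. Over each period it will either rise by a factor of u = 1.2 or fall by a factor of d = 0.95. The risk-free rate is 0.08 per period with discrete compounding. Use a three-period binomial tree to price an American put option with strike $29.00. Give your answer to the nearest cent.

Risk-neutral probability p = (1 + 0.08 − 0.95)/(1.2 − 0.95) = 0.1300/0.2500 = 0.5200
Terminal stock prices: S_uuu = 43.2, S_uud = 34.2, S_udd = 27.07, S_ddd = 21.43
Terminal payoffs (K − S): max(-14.2, 0) = 0, max(-5.2, 0) = 0, max(1.925, 0) = 1.925, max(7.566, 0) = 7.566
Node uu (S = 36): continuation = 1/1.08·[0.5200·0.0000 + 0.4800·0.0000] = 0.0000; exercise value = 0.0000 ≤ continuation, so V_uu = 0.0000
Node ud (S = 28.5): continuation = 1/1.08·[0.5200·0.0000 + 0.4800·1.9250] = 0.8556; exercise value = 0.5000 ≤ continuation, so V_ud = 0.8556
Node dd (S = 22.56): continuation = 1/1.08·[0.5200·1.9250 + 0.4800·7.5656] = 4.2894; exercise value = 6.4375 > continuation, so V_dd = 6.4375 (exercise)
Node u (S = 30): continuation = 1/1.08·[0.5200·0.0000 + 0.4800·0.8556] = 0.3802; exercise value = 0.0000 ≤ continuation, so V_u = 0.3802
Node d (S = 23.75): continuation = 1/1.08·[0.5200·0.8556 + 0.4800·6.4375] = 3.2730; exercise value = 5.2500 > continuation, so V_d = 5.2500 (exercise)
Node 0 (S = 25): continuation = 1/1.08·[0.5200·0.3802 + 0.4800·5.2500] = 2.5164; exercise value = 4.0000 > continuation, so V_0 = 4.0000 (exercise)

$4.00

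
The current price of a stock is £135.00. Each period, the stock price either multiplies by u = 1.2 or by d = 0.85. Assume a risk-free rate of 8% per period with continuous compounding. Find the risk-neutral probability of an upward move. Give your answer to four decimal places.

Risk-neutral probability p = (e^0.08 − 0.85)/(1.2 − 0.85) = 0.2333/0.3500 = 0.6665

p = 0.6665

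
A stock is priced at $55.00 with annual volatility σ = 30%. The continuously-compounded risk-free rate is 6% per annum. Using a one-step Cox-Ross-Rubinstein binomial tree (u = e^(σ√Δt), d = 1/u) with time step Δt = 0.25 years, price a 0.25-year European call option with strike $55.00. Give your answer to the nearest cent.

$4.50

CRR parameters: u = e^(σ√Δt) = e^(0.3·√0.25) = 1.1618, d = 1/u = 0.8607
Per-period rate: rΔt = 0.06·0.25 = 0.015, so R = e^0.015 = 1.0151
Risk-neutral probability p = (e^0.015 − 0.8607)/(1.1618 − 0.8607) = 0.1544/0.3011 = 0.5128
Terminal stock prices: S_u = 63.9, S_d = 47.34
Terminal payoffs (S − K): max(8.901, 0) = 8.901, max(-7.661, 0) = 0
Node 0 (S = 55): V_0 = e^(−0.015)·[0.5128·8.9009 + 0.4872·0.0000] = 4.4961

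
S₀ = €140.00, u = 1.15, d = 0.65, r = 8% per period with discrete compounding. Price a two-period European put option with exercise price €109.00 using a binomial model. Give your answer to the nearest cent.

Risk-neutral probability p = (1 + 0.08 − 0.65)/(1.15 − 0.65) = 0.4300/0.5000 = 0.8600
Terminal stock prices: S_uu = 185.1, S_ud = 104.7, S_dd = 59.15
Terminal payoffs (K − S): max(-76.15, 0) = 0, max(4.35, 0) = 4.35, max(49.85, 0) = 49.85
Node u (S = 161): V_u = 1/1.08·[0.8600·0.0000 + 0.1400·4.3500] = 0.5639
Node d (S = 91): V_d = 1/1.08·[0.8600·4.3500 + 0.1400·49.8500] = 9.9259
Node 0 (S = 140): V_0 = 1/1.08·[0.8600·0.5639 + 0.1400·9.9259] = 1.7357

€1.74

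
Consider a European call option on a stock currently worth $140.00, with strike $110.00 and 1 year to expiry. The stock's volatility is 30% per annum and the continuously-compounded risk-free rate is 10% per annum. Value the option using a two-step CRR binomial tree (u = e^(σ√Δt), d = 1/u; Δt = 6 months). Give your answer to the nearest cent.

CRR parameters: u = e^(σ√Δt) = e^(0.3·√0.5) = 1.2363, d = 1/u = 0.8089
Per-period rate: rΔt = 0.1·0.5 = 0.05, so R = e^0.05 = 1.0513
Risk-neutral probability p = (e^0.05 − 0.8089)/(1.2363 − 0.8089) = 0.2424/0.4275 = 0.5671
Terminal stock prices: S_uu = 214, S_ud = 140, S_dd = 91.6
Terminal payoffs (S − K): max(104, 0) = 104, max(30, 0) = 30, max(-18.4, 0) = 0
Node u (S = 173.1): V_u = e^(−0.05)·[0.5671·103.9851 + 0.4329·30.0000] = 68.4483
Node d (S = 113.2): V_d = e^(−0.05)·[0.5671·30.0000 + 0.4329·0.0000] = 16.1836
Node 0 (S = 140): V_0 = e^(−0.05)·[0.5671·68.4483 + 0.4329·16.1836] = 43.5886

$43.59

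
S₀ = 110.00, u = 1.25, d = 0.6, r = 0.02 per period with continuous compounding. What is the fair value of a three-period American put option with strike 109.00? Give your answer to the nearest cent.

21.54

Risk-neutral probability p = (e^0.02 − 0.6)/(1.25 − 0.6) = 0.4202/0.6500 = 0.6465
Terminal stock prices: S_uuu = 214.8, S_uud = 103.1, S_udd = 49.5, S_ddd = 23.76
Terminal payoffs (K − S): max(-105.8, 0) = 0, max(5.875, 0) = 5.875, max(59.5, 0) = 59.5, max(85.24, 0) = 85.24
Node uu (S = 171.9): continuation = e^(−0.02)·[0.6465·0.0000 + 0.3535·5.8750] = 2.0359; exercise value = 0.0000 ≤ continuation, so V_uu = 2.0359
Node ud (S = 82.5): continuation = e^(−0.02)·[0.6465·5.8750 + 0.3535·59.5000] = 24.3417; exercise value = 26.5000 > continuation, so V_ud = 26.5000 (exercise)
Node dd (S = 39.6): continuation = e^(−0.02)·[0.6465·59.5000 + 0.3535·85.2400] = 67.2417; exercise value = 69.4000 > continuation, so V_dd = 69.4000 (exercise)
Node u (S = 137.5): continuation = e^(−0.02)·[0.6465·2.0359 + 0.3535·26.5000] = 10.4733; exercise value = 0.0000 ≤ continuation, so V_u = 10.4733
Node d (S = 66): continuation = e^(−0.02)·[0.6465·26.5000 + 0.3535·69.4000] = 40.8417; exercise value = 43.0000 > continuation, so V_d = 43.0000 (exercise)
Node 0 (S = 110): continuation = e^(−0.02)·[0.6465·10.4733 + 0.3535·43.0000] = 21.5376; exercise value = 0.0000 ≤ continuation, so V_0 = 21.5376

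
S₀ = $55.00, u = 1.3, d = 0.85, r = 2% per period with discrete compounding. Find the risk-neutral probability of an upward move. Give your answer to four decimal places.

p = 0.3778

Risk-neutral probability p = (1 + 0.02 − 0.85)/(1.3 − 0.85) = 0.1700/0.4500 = 0.3778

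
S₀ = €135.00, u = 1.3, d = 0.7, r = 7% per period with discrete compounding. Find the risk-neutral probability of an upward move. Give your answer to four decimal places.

p = 0.6167

Risk-neutral probability p = (1 + 0.07 − 0.7)/(1.3 − 0.7) = 0.3700/0.6000 = 0.6167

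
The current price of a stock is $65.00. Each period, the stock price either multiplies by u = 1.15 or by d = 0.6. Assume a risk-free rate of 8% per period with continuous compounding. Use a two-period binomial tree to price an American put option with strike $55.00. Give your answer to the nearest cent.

$2.71

Risk-neutral probability p = (e^0.08 − 0.6)/(1.15 − 0.6) = 0.4833/0.5500 = 0.8787
Terminal stock prices: S_uu = 85.96, S_ud = 44.85, S_dd = 23.4
Terminal payoffs (K − S): max(-30.96, 0) = 0, max(10.15, 0) = 10.15, max(31.6, 0) = 31.6
Node u (S = 74.75): continuation = e^(−0.08)·[0.8787·0.0000 + 0.1213·10.1500] = 1.1365; exercise value = 0.0000 ≤ continuation, so V_u = 1.1365
Node d (S = 39): continuation = e^(−0.08)·[0.8787·10.1500 + 0.1213·31.6000] = 11.7714; exercise value = 16.0000 > continuation, so V_d = 16.0000 (exercise)
Node 0 (S = 65): continuation = e^(−0.08)·[0.8787·1.1365 + 0.1213·16.0000] = 2.7134; exercise value = 0.0000 ≤ continuation, so V_0 = 2.7134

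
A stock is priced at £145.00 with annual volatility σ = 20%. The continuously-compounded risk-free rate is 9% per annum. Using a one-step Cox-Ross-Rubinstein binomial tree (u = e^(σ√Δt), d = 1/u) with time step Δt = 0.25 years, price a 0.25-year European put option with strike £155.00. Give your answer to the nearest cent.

CRR parameters: u = e^(σ√Δt) = e^(0.2·√0.25) = 1.1052, d = 1/u = 0.9048
Per-period rate: rΔt = 0.09·0.25 = 0.0225, so R = e^0.0225 = 1.0228
Risk-neutral probability p = (e^0.0225 − 0.9048)/(1.1052 − 0.9048) = 0.1179/0.2003 = 0.5886
Terminal stock prices: S_u = 160.2, S_d = 131.2
Terminal payoffs (K − S): max(-5.25, 0) = 0, max(23.8, 0) = 23.8
Node 0 (S = 145): V_0 = e^(−0.0225)·[0.5886·0.0000 + 0.4114·23.7986] = 9.5727

£9.57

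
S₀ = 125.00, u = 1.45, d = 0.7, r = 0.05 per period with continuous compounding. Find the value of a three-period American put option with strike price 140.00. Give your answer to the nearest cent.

32.38

Risk-neutral probability p = (e^0.05 − 0.7)/(1.45 − 0.7) = 0.3513/0.7500 = 0.4684
Terminal stock prices: S_uuu = 381.1, S_uud = 184, S_udd = 88.81, S_ddd = 42.87
Terminal payoffs (K − S): max(-241.1, 0) = 0, max(-43.97, 0) = 0, max(51.19, 0) = 51.19, max(97.12, 0) = 97.12
Node uu (S = 262.8): continuation = e^(−0.05)·[0.4684·0.0000 + 0.5316·0.0000] = 0.0000; exercise value = 0.0000 ≤ continuation, so V_uu = 0.0000
Node ud (S = 126.9): continuation = e^(−0.05)·[0.4684·0.0000 + 0.5316·51.1875] = 25.8860; exercise value = 13.1250 ≤ continuation, so V_ud = 25.8860
Node dd (S = 61.25): continuation = e^(−0.05)·[0.4684·51.1875 + 0.5316·97.1250] = 71.9221; exercise value = 78.7500 > continuation, so V_dd = 78.7500 (exercise)
Node u (S = 181.2): continuation = e^(−0.05)·[0.4684·0.0000 + 0.5316·25.8860] = 13.0908; exercise value = 0.0000 ≤ continuation, so V_u = 13.0908
Node d (S = 87.5): continuation = e^(−0.05)·[0.4684·25.8860 + 0.5316·78.7500] = 51.3574; exercise value = 52.5000 > continuation, so V_d = 52.5000 (exercise)
Node 0 (S = 125): continuation = e^(−0.05)·[0.4684·13.0908 + 0.5316·52.5000] = 32.3820; exercise value = 15.0000 ≤ continuation, so V_0 = 32.3820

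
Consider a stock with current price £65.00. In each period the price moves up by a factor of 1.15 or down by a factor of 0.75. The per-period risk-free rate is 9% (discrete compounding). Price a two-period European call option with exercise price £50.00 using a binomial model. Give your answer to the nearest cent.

£23.17

Risk-neutral probability p = (1 + 0.09 − 0.75)/(1.15 − 0.75) = 0.3400/0.4000 = 0.8500
Terminal stock prices: S_uu = 85.96, S_ud = 56.06, S_dd = 36.56
Terminal payoffs (S − K): max(35.96, 0) = 35.96, max(6.062, 0) = 6.062, max(-13.44, 0) = 0
Node u (S = 74.75): V_u = 1/1.09·[0.8500·35.9625 + 0.1500·6.0625] = 28.8784
Node d (S = 48.75): V_d = 1/1.09·[0.8500·6.0625 + 0.1500·0.0000] = 4.7276
Node 0 (S = 65): V_0 = 1/1.09·[0.8500·28.8784 + 0.1500·4.7276] = 23.1705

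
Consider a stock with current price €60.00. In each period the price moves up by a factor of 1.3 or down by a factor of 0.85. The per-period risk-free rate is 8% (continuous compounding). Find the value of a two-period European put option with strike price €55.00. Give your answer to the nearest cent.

Risk-neutral probability p = (e^0.08 − 0.85)/(1.3 − 0.85) = 0.2333/0.4500 = 0.5184
Terminal stock prices: S_uu = 101.4, S_ud = 66.3, S_dd = 43.35
Terminal payoffs (K − S): max(-46.4, 0) = 0, max(-11.3, 0) = 0, max(11.65, 0) = 11.65
Node u (S = 78): V_u = e^(−0.08)·[0.5184·0.0000 + 0.4816·0.0000] = 0.0000
Node d (S = 51): V_d = e^(−0.08)·[0.5184·0.0000 + 0.4816·11.6500] = 5.1791
Node 0 (S = 60): V_0 = e^(−0.08)·[0.5184·0.0000 + 0.4816·5.1791] = 2.3024

€2.30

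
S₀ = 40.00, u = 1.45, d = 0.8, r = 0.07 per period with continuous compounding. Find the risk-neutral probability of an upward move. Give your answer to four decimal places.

p = 0.4192

Risk-neutral probability p = (e^0.07 − 0.8)/(1.45 − 0.8) = 0.2725/0.6500 = 0.4192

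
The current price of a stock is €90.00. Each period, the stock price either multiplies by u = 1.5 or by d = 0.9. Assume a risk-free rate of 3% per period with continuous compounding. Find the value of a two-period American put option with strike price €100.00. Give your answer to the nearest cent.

Risk-neutral probability p = (e^0.03 − 0.9)/(1.5 − 0.9) = 0.1305/0.6000 = 0.2174
Terminal stock prices: S_uu = 202.5, S_ud = 121.5, S_dd = 72.9
Terminal payoffs (K − S): max(-102.5, 0) = 0, max(-21.5, 0) = 0, max(27.1, 0) = 27.1
Node u (S = 135): continuation = e^(−0.03)·[0.2174·0.0000 + 0.7826·0.0000] = 0.0000; exercise value = 0.0000 ≤ continuation, so V_u = 0.0000
Node d (S = 81): continuation = e^(−0.03)·[0.2174·0.0000 + 0.7826·27.1000] = 20.5810; exercise value = 19.0000 ≤ continuation, so V_d = 20.5810
Node 0 (S = 90): continuation = e^(−0.03)·[0.2174·0.0000 + 0.7826·20.5810] = 15.6302; exercise value = 10.0000 ≤ continuation, so V_0 = 15.6302

€15.63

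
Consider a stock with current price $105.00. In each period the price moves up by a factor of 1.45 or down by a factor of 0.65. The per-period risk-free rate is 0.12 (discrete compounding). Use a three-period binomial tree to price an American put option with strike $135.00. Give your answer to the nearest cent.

Risk-neutral probability p = (1 + 0.12 − 0.65)/(1.45 − 0.65) = 0.4700/0.8000 = 0.5875
Terminal stock prices: S_uuu = 320.1, S_uud = 143.5, S_udd = 64.33, S_ddd = 28.84
Terminal payoffs (K − S): max(-185.1, 0) = 0, max(-8.496, 0) = 0, max(70.67, 0) = 70.67, max(106.2, 0) = 106.2
Node uu (S = 220.8): continuation = 1/1.12·[0.5875·0.0000 + 0.4125·0.0000] = 0.0000; exercise value = 0.0000 ≤ continuation, so V_uu = 0.0000
Node ud (S = 98.96): continuation = 1/1.12·[0.5875·0.0000 + 0.4125·70.6744] = 26.0296; exercise value = 36.0375 > continuation, so V_ud = 36.0375 (exercise)
Node dd (S = 44.36): continuation = 1/1.12·[0.5875·70.6744 + 0.4125·106.1644] = 76.1732; exercise value = 90.6375 > continuation, so V_dd = 90.6375 (exercise)
Node u (S = 152.2): continuation = 1/1.12·[0.5875·0.0000 + 0.4125·36.0375] = 13.2727; exercise value = 0.0000 ≤ continuation, so V_u = 13.2727
Node d (S = 68.25): continuation = 1/1.12·[0.5875·36.0375 + 0.4125·90.6375] = 52.2857; exercise value = 66.7500 > continuation, so V_d = 66.7500 (exercise)
Node 0 (S = 105): continuation = 1/1.12·[0.5875·13.2727 + 0.4125·66.7500] = 31.5465; exercise value = 30.0000 ≤ continuation, so V_0 = 31.5465

$31.55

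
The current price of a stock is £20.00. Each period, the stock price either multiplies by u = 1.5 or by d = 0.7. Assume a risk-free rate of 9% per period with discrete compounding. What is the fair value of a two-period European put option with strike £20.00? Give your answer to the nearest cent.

£2.25

Risk-neutral probability p = (1 + 0.09 − 0.7)/(1.5 − 0.7) = 0.3900/0.8000 = 0.4875
Terminal stock prices: S_uu = 45, S_ud = 21, S_dd = 9.8
Terminal payoffs (K − S): max(-25, 0) = 0, max(-1, 0) = 0, max(10.2, 0) = 10.2
Node u (S = 30): V_u = 1/1.09·[0.4875·0.0000 + 0.5125·0.0000] = 0.0000
Node d (S = 14): V_d = 1/1.09·[0.4875·0.0000 + 0.5125·10.2000] = 4.7959
Node 0 (S = 20): V_0 = 1/1.09·[0.4875·0.0000 + 0.5125·4.7959] = 2.2549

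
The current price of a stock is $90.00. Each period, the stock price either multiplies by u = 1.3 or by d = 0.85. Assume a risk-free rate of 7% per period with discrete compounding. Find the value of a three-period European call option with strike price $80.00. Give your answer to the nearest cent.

Risk-neutral probability p = (1 + 0.07 − 0.85)/(1.3 − 0.85) = 0.2200/0.4500 = 0.4889
Terminal stock prices: S_uuu = 197.7, S_uud = 129.3, S_udd = 84.53, S_ddd = 55.27
Terminal payoffs (S − K): max(117.7, 0) = 117.7, max(49.29, 0) = 49.29, max(4.532, 0) = 4.532, max(-24.73, 0) = 0
Node uu (S = 152.1): V_uu = 1/1.07·[0.4889·117.7300 + 0.5111·49.2850] = 77.3336
Node ud (S = 99.45): V_ud = 1/1.07·[0.4889·49.2850 + 0.5111·4.5325] = 24.6836
Node dd (S = 65.02): V_dd = 1/1.07·[0.4889·4.5325 + 0.5111·0.0000] = 2.0709
Node u (S = 117): V_u = 1/1.07·[0.4889·77.3336 + 0.5111·24.6836] = 47.1249
Node d (S = 76.5): V_d = 1/1.07·[0.4889·24.6836 + 0.5111·2.0709] = 12.2673
Node 0 (S = 90): V_0 = 1/1.07·[0.4889·47.1249 + 0.5111·12.2673] = 27.3914

$27.39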